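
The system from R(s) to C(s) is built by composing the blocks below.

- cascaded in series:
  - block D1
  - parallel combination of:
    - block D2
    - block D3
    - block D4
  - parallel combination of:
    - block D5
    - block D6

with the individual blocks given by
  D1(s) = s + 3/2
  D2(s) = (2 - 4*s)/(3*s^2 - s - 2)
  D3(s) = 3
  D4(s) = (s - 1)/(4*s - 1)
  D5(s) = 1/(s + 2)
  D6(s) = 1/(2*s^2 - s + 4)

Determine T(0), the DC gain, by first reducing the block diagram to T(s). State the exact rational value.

Step 1: combine D2, D3, D4 in parallel -> (39*s^3 - 41*s^2 - 10*s + 6)/(12*s^3 - 7*s^2 - 7*s + 2)
Step 2: combine D5, D6 in parallel -> (2*s^2 + 6)/(2*s^3 + 3*s^2 + 2*s + 8)
Step 3: multiply D1, (D2+D3+D4), (D5+D6) (series) -> (78*s^6 + 35*s^5 + 91*s^4 + 87*s^3 - 411*s^2 - 54*s + 54)/(24*s^6 + 22*s^5 - 11*s^4 + 65*s^3 - 64*s^2 - 52*s + 16)
The step-3 result is T(s). Setting s = 0: T(0) = 54/16 = 27/8.

Hence the answer: 27/8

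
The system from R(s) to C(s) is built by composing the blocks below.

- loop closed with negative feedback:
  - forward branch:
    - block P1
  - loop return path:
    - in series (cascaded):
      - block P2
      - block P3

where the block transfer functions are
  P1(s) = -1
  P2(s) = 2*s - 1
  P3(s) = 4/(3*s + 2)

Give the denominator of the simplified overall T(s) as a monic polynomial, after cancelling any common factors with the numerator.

Step 1. cascade P2, P3 -> (8*s - 4)/(3*s + 2)
Step 2. apply the feedback formula to P1, (P2*P3) -> (3*s + 2)/(5*s - 6)
Step 2 gives the fully reduced T(s), with no common factor left to cancel. The denominator's leading coefficient is 5, so divide each of its coefficients by 5 to get the monic form.

Answer: s - 6/5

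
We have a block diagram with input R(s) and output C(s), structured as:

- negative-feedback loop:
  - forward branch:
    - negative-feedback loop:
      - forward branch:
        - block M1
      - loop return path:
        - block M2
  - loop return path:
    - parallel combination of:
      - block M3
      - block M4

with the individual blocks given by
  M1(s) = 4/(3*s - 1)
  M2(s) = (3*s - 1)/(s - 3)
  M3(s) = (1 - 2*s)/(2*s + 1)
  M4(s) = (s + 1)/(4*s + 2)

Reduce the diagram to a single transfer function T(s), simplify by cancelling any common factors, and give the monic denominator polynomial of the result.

Answer: s^3 + s^2/6 + 4*s - 19/6

Working:
[1] reduce the feedback loop with forward M1 and return M2, giving (4*s - 12)/(3*s^2 + 2*s - 1)
[2] sum the parallel branches M3, M4, giving (3 - 3*s)/(4*s + 2)
[3] close the feedback loop around [M1/(1+M1*M2)], (M3+M4), giving (8*s^2 - 20*s - 12)/(6*s^3 + s^2 + 24*s - 19)
The result of step 3 is T(s) in lowest terms. Its denominator has leading coefficient 6; dividing the denominator through by 6 makes it monic.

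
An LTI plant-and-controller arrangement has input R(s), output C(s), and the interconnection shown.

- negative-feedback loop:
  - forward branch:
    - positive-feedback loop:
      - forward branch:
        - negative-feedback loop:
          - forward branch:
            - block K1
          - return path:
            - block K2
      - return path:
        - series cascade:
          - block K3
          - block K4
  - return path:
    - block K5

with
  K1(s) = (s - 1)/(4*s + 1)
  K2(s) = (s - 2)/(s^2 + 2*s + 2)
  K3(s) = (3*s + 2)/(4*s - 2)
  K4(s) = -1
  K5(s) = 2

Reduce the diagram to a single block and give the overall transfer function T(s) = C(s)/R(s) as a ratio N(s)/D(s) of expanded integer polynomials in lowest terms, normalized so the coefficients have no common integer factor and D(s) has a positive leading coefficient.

First reduce the diagram to T(s).

1. collapse the loop (K1 forward, K2 return); result (s^3 + s^2 - 2)/(4*s^3 + 10*s^2 + 7*s + 4)
2. combine K3, K4 in series; result (-3*s - 2)/(4*s - 2)
3. reduce the feedback loop with forward [K1/(1+K1*K2)] and return (K3*K4); result (4*s^4 + 2*s^3 - 2*s^2 - 8*s + 4)/(19*s^4 + 37*s^3 + 10*s^2 - 4*s - 12)
4. feedback reduction of [[K1/(1+K1*K2)]/(1-[K1/(1+K1*K2)]*(K3*K4))], K5, which is the overall transfer function T(s) = C(s)/R(s) in lowest terms

Answer: (4*s^4 + 2*s^3 - 2*s^2 - 8*s + 4)/(27*s^4 + 41*s^3 + 6*s^2 - 20*s - 4)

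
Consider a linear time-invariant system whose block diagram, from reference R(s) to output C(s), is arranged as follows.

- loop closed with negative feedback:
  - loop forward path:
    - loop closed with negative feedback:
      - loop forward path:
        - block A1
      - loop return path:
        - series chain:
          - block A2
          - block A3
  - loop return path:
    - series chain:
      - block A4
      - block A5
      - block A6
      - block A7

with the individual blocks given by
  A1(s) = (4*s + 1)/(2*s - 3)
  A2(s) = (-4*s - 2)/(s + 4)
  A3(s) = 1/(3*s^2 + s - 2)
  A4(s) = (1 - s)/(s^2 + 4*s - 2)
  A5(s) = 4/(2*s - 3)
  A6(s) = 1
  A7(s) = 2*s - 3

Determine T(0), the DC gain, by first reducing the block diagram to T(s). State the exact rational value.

Step 1. cascade A2, A3, giving (-4*s - 2)/(3*s^3 + 13*s^2 + 2*s - 8)
Step 2. reduce the feedback loop with forward A1 and return (A2*A3), giving (12*s^4 + 55*s^3 + 21*s^2 - 30*s - 8)/(6*s^4 + 17*s^3 - 51*s^2 - 34*s + 22)
Step 3. cascade A4, A5, A6, A7, giving (4 - 4*s)/(s^2 + 4*s - 2)
Step 4. collapse the loop ([A1/(1+A1*(A2*A3))] forward, (A4*A5*A6*A7) return), giving (12*s^6 + 103*s^5 + 217*s^4 - 56*s^3 - 170*s^2 + 28*s + 16)/(6*s^6 - 7*s^5 - 167*s^4 - 136*s^3 + 192*s^2 + 68*s - 76)
That last expression is T(s); at s = 0 only the constant terms survive, so T(0) = 16/(-76) = -4/19.

Answer: -4/19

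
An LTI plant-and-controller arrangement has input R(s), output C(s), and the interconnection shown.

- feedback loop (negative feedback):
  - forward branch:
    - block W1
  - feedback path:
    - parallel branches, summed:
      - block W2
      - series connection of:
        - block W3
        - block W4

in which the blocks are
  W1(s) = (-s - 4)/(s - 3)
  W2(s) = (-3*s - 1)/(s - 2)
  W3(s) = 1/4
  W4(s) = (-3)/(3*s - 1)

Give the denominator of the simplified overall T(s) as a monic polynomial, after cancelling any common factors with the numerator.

[1] reduce the series chain W3, W4; result (-3)/(12*s - 4)
[2] reduce the parallel group W2, (W3*W4); result (-36*s^2 - 3*s + 10)/(12*s^2 - 28*s + 8)
[3] feedback reduction of W1, (W2+(W3*W4)); result (-12*s^3 - 20*s^2 + 104*s - 32)/(48*s^3 + 83*s^2 + 94*s - 64)
Step 3 gives the fully reduced T(s), with no common factor left to cancel. The denominator's leading coefficient is 48, so divide each of its coefficients by 48 to get the monic form.

Hence the answer: s^3 + 83*s^2/48 + 47*s/24 - 4/3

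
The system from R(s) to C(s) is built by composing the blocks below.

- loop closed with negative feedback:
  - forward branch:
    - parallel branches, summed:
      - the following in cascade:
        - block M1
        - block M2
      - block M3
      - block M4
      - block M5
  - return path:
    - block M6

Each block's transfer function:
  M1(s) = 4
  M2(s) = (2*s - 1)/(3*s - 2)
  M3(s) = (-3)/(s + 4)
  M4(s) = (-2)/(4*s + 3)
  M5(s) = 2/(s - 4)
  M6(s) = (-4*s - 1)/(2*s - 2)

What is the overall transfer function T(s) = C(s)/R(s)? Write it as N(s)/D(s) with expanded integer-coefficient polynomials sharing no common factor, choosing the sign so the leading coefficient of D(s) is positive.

Step 1 - reduce the series chain M1, M2; result (8*s - 4)/(3*s - 2)
Step 2 - add (M1*M2), M3, M4, M5 (parallel); result (32*s^4 - 10*s^3 - 281*s^2 - 6*s + 8)/(12*s^4 + s^3 - 198*s^2 - 16*s + 96)
Step 3 - apply the feedback formula to ((M1*M2)+M3+M4+M5), M6, which is the overall transfer function T(s) = C(s)/R(s) in lowest terms

Therefore the answer is (-64*s^5 + 84*s^4 + 542*s^3 - 550*s^2 - 28*s + 16)/(104*s^5 + 14*s^4 - 736*s^3 - 669*s^2 - 198*s + 200).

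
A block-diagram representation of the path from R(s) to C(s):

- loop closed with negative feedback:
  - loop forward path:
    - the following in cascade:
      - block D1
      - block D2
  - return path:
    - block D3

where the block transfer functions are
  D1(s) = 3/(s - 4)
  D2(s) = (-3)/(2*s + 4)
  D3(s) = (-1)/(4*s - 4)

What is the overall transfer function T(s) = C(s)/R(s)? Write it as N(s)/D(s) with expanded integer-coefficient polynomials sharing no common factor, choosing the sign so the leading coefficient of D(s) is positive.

Step 1: multiply D1, D2 (series) = (-9)/(2*s^2 - 4*s - 16)
Step 2: collapse the loop ((D1*D2) forward, D3 return), which is the overall transfer function T(s) = C(s)/R(s) in lowest terms

Therefore the answer is (36 - 36*s)/(8*s^3 - 24*s^2 - 48*s + 73).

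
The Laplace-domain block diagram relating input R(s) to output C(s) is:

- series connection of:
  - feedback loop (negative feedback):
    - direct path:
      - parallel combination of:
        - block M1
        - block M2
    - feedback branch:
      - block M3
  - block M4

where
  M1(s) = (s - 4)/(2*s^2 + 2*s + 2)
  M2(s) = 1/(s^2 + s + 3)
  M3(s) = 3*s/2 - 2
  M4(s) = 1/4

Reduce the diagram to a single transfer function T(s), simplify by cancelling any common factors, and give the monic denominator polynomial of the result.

(1) add M1, M2 (parallel); result (s^3 - s^2 + s - 10)/(2*s^4 + 4*s^3 + 10*s^2 + 8*s + 6)
(2) feedback reduction of (M1+M2), M3; result (2*s^3 - 2*s^2 + 2*s - 20)/(7*s^4 + s^3 + 27*s^2 - 18*s + 52)
(3) multiply [(M1+M2)/(1+(M1+M2)*M3)], M4 (series); result (s^3 - s^2 + s - 10)/(14*s^4 + 2*s^3 + 54*s^2 - 36*s + 104)
Step 3 gives the fully reduced T(s), with no common factor left to cancel. The denominator's leading coefficient is 14, so divide each of its coefficients by 14 to get the monic form.

Hence the answer: s^4 + s^3/7 + 27*s^2/7 - 18*s/7 + 52/7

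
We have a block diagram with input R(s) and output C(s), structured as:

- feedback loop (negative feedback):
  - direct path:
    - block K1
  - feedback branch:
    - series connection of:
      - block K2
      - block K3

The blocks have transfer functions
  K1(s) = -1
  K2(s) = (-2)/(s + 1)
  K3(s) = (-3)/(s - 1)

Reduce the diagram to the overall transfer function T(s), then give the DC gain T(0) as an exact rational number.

1. reduce the series chain K2, K3; result 6/(s^2 - 1)
2. apply the feedback formula to K1, (K2*K3); result (1 - s^2)/(s^2 - 7)
That last expression is T(s); at s = 0 only the constant terms survive, so T(0) = 1/(-7) = -1/7.

Therefore the answer is -1/7.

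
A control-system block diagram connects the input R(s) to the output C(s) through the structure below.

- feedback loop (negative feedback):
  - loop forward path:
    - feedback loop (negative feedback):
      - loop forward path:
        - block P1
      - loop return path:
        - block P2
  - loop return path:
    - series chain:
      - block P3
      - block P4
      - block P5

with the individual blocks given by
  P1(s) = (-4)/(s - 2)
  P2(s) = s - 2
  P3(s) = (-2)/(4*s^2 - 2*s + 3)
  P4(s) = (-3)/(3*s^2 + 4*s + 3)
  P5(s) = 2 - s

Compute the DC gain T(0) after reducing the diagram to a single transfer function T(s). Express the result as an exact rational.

The answer is -6.

Reasoning:
1. close the feedback loop around P1, P2: 4/(3*s - 6)
2. reduce the series chain P3, P4, P5: (12 - 6*s)/(12*s^4 + 10*s^3 + 13*s^2 + 6*s + 9)
3. reduce the feedback loop with forward [P1/(1+P1*P2)] and return (P3*P4*P5): (48*s^4 + 40*s^3 + 52*s^2 + 24*s + 36)/(36*s^5 - 42*s^4 - 21*s^3 - 60*s^2 - 33*s - 6)
DC gain: substitute s = 0 into T(s) from step 3: T(0) = 36/(-6) = -6.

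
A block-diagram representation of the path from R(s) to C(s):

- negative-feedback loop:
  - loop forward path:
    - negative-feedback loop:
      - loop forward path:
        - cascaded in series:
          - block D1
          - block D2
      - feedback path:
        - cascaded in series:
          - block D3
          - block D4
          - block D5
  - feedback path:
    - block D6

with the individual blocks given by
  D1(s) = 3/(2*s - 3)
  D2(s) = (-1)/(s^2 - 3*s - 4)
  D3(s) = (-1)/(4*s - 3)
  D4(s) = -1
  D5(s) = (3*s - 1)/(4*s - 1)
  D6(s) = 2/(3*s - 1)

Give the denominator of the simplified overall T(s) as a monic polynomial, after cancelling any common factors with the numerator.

1. series reduction of D1, D2 = (-3)/(2*s^3 - 9*s^2 + s + 12)
2. cascade D3, D4, D5 = (3*s - 1)/(16*s^2 - 16*s + 3)
3. apply the feedback formula to (D1*D2), (D3*D4*D5) = (-48*s^2 + 48*s - 9)/(32*s^5 - 176*s^4 + 166*s^3 + 149*s^2 - 198*s + 39)
4. close the feedback loop around [(D1*D2)/(1+(D1*D2)*(D3*D4*D5))], D6 = (-144*s^3 + 192*s^2 - 75*s + 9)/(96*s^6 - 560*s^5 + 674*s^4 + 281*s^3 - 839*s^2 + 411*s - 57)
That last expression is T(s), already simplified. Scaling its denominator by 1/96 (the reciprocal of the leading coefficient) yields the monic denominator.

Final answer: s^6 - 35*s^5/6 + 337*s^4/48 + 281*s^3/96 - 839*s^2/96 + 137*s/32 - 19/32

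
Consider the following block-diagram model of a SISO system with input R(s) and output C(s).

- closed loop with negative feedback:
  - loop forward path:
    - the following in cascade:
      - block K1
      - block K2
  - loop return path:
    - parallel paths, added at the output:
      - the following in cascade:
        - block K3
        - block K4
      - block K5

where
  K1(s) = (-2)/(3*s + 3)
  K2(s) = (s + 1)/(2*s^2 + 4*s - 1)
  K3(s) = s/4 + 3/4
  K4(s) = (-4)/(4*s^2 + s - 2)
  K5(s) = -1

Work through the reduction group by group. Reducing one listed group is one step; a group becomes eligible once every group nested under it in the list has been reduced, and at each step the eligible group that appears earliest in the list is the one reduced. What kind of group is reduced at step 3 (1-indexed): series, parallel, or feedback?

Answer: parallel

Working:
Step 1: multiply K1, K2 (series)
Step 2: combine K3, K4 in series
Step 3: parallel reduction of (K3*K4), K5
Step 4: reduce the feedback loop with forward (K1*K2) and return ((K3*K4)+K5)
At step 3 the group reduced is parallel.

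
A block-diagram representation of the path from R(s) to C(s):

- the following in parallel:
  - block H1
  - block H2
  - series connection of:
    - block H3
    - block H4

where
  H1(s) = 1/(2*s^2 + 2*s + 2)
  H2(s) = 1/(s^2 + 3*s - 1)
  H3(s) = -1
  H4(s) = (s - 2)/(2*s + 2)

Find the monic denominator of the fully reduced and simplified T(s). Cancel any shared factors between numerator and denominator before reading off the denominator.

Answer: s^5 + 5*s^4 + 7*s^3 + 5*s^2 + s - 1

Working:
1. cascade H3, H4 gives (2 - s)/(2*s + 2)
2. combine H1, H2, (H3*H4) in parallel gives (-s^5 - 2*s^4 + 8*s^3 + 12*s^2 + 11*s - 1)/(2*s^5 + 10*s^4 + 14*s^3 + 10*s^2 + 2*s - 2)
No further cancellation is possible in the step-2 result, so that is T(s). Its denominator becomes monic after dividing by the leading coefficient 2.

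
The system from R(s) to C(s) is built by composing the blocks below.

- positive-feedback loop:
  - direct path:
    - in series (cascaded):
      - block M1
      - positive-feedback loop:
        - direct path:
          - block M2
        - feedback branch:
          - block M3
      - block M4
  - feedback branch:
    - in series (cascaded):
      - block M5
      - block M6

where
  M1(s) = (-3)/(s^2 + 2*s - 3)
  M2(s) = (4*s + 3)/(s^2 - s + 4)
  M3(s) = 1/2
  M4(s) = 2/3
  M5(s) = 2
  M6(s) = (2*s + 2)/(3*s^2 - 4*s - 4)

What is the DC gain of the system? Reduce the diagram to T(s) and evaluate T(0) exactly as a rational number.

First reduce the diagram to T(s).

[1] reduce the feedback loop with forward M2 and return M3 = (8*s + 6)/(2*s^2 - 6*s + 5)
[2] series reduction of M1, [M2/(1-M2*M3)], M4 = (-16*s - 12)/(2*s^4 - 2*s^3 - 13*s^2 + 28*s - 15)
[3] cascade M5, M6 = (4*s + 4)/(3*s^2 - 4*s - 4)
[4] reduce the feedback loop with forward (M1*[M2/(1-M2*M3)]*M4) and return (M5*M6) = (-48*s^3 + 28*s^2 + 112*s + 48)/(6*s^6 - 14*s^5 - 39*s^4 + 144*s^3 - 41*s^2 + 60*s + 108)
Evaluating the step-4 result (the overall T(s)) at s = 0 gives T(0) = 48/108 = 4/9.

Answer: 4/9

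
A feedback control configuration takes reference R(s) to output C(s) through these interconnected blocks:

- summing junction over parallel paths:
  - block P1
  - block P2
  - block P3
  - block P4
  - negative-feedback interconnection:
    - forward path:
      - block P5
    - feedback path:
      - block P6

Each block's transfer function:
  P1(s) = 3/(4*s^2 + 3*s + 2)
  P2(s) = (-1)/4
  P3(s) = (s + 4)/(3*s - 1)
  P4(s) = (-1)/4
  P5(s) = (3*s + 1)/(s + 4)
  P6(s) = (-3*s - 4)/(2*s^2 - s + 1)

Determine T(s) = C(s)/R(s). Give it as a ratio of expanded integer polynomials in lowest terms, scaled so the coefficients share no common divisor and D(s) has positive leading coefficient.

The answer is (68*s^6 + 55*s^5 + 83*s^4 - 321*s^3 - 386*s^2 - 109*s - 2)/(24*s^6 - 14*s^5 - 220*s^4 - 100*s^3 - 50*s^2 + 36*s).

Reasoning:
1. feedback reduction of P5, P6 = (6*s^3 - s^2 + 2*s + 1)/(2*s^3 - 2*s^2 - 18*s)
2. combine P1, P2, P3, P4, [P5/(1+P5*P6)] in parallel: this yields T(s), and no further normalization is needed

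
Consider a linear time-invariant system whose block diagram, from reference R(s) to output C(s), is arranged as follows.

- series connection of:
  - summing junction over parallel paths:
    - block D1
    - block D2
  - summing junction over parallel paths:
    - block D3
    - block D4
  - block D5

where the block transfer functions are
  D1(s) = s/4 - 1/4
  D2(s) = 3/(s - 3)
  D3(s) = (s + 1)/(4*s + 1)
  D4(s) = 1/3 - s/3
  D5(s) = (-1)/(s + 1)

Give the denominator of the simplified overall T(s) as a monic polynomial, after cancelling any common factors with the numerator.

(1) reduce the parallel group D1, D2: (s^2 - 4*s + 15)/(4*s - 12)
(2) add D3, D4 (parallel): (-4*s^2 + 6*s + 4)/(12*s + 3)
(3) reduce the series chain (D1+D2), (D3+D4), D5: (2*s^4 - 11*s^3 + 40*s^2 - 37*s - 30)/(24*s^3 - 42*s^2 - 84*s - 18)
That last expression is T(s), already simplified. Scaling its denominator by 1/24 (the reciprocal of the leading coefficient) yields the monic denominator.

Final answer: s^3 - 7*s^2/4 - 7*s/2 - 3/4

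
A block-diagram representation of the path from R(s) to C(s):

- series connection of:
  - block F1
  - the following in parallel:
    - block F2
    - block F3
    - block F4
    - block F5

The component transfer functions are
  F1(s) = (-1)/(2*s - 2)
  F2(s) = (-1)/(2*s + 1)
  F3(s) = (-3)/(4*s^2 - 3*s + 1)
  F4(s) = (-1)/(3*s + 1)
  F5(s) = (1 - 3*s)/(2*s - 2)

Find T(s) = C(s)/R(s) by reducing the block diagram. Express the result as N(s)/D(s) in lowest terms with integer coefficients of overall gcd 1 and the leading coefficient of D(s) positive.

1. combine F2, F3, F4, F5 in parallel: (-72*s^5 - 22*s^4 + 35*s^3 - 17*s^2 + 17*s + 11)/(48*s^5 - 44*s^4 - 14*s^3 + 14*s^2 - 2*s - 2)
2. combine F1, (F2+F3+F4+F5) in series; the result is T(s) itself (integer coefficients, no common factor, positive leading denominator coefficient)

Hence the answer: (72*s^5 + 22*s^4 - 35*s^3 + 17*s^2 - 17*s - 11)/(96*s^6 - 184*s^5 + 60*s^4 + 56*s^3 - 32*s^2 + 4)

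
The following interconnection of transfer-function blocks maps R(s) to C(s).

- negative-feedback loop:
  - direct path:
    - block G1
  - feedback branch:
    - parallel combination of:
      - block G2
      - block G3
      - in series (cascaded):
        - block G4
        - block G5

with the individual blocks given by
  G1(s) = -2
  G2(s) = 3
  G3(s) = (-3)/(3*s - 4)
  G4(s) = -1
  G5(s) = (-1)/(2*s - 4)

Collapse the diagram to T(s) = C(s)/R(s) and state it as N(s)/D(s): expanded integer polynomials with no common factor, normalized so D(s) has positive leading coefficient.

Answer: (6*s^2 - 20*s + 16)/(15*s^2 - 53*s + 48)

Working:
1. reduce the series chain G4, G5; result 1/(2*s - 4)
2. combine G2, G3, (G4*G5) in parallel; result (18*s^2 - 63*s + 56)/(6*s^2 - 20*s + 16)
3. apply the feedback formula to G1, (G2+G3+(G4*G5)) - this is the overall T(s), already in the required normalized form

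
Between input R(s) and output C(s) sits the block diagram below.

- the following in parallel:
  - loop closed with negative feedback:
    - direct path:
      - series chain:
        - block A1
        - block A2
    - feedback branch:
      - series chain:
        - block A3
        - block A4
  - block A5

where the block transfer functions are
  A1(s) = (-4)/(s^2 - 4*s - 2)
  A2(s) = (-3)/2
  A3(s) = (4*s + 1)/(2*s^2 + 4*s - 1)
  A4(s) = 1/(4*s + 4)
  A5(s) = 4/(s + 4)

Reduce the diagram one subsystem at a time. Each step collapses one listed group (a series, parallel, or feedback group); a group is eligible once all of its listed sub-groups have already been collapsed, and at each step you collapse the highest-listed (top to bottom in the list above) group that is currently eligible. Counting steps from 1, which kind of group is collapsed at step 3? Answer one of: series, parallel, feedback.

[1] reduce the series chain A1, A2
[2] multiply A3, A4 (series)
[3] close the feedback loop around (A1*A2), (A3*A4)
[4] reduce the parallel group [(A1*A2)/(1+(A1*A2)*(A3*A4))], A5
At step 3 the group reduced is feedback.

Answer: feedback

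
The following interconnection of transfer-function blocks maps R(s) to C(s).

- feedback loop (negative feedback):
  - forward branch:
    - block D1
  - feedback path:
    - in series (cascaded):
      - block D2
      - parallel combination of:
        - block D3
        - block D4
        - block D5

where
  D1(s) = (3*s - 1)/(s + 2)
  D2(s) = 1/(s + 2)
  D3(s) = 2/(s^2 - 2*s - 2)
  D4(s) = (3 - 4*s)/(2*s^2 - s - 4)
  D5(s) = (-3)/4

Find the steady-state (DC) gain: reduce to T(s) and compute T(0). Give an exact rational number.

Step 1: sum the parallel branches D3, D4, D5 gives (-6*s^4 - s^3 + 78*s^2 - 30*s - 80)/(8*s^4 - 20*s^3 - 24*s^2 + 40*s + 32)
Step 2: multiply D2, (D3+D4+D5) (series) gives (-6*s^4 - s^3 + 78*s^2 - 30*s - 80)/(8*s^5 - 4*s^4 - 64*s^3 - 8*s^2 + 112*s + 64)
Step 3: reduce the feedback loop with forward D1 and return (D2*(D3+D4+D5)) gives (24*s^6 - 20*s^5 - 188*s^4 + 40*s^3 + 344*s^2 + 80*s - 64)/(8*s^6 - 6*s^5 - 69*s^4 + 99*s^3 - 72*s^2 + 78*s + 208)
DC gain: substitute s = 0 into T(s) from step 3: T(0) = -64/208 = -4/13.

Final answer: -4/13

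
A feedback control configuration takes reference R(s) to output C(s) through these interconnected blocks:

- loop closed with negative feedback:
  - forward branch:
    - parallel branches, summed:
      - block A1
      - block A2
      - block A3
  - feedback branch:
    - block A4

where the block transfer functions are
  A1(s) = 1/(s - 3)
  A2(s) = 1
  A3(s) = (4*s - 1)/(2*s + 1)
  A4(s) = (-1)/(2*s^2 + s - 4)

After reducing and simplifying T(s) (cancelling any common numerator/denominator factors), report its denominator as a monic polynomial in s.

The answer is s^4 - 2*s^3 - 25*s^2/4 + 33*s/4 + 11/4.

Reasoning:
Step 1 - sum the parallel branches A1, A2, A3: (6*s^2 - 16*s + 1)/(2*s^2 - 5*s - 3)
Step 2 - collapse the loop ((A1+A2+A3) forward, A4 return): (12*s^4 - 26*s^3 - 38*s^2 + 65*s - 4)/(4*s^4 - 8*s^3 - 25*s^2 + 33*s + 11)
That last expression is T(s), already simplified. Scaling its denominator by 1/4 (the reciprocal of the leading coefficient) yields the monic denominator.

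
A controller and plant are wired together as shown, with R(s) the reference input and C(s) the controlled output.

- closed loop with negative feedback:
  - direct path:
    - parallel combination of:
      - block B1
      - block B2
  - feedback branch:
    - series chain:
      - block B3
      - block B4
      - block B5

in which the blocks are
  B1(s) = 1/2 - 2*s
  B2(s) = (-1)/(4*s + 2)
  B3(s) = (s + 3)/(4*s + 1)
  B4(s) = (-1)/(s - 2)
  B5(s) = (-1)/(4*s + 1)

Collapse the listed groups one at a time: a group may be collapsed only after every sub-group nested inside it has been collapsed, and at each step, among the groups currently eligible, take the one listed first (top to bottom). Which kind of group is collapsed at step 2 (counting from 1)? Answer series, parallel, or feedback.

Reducing step by step:

Step 1 - parallel reduction of B1, B2
Step 2 - multiply B3, B4, B5 (series)
Step 3 - collapse the loop ((B1+B2) forward, (B3*B4*B5) return)
Step 2: series.

Answer: series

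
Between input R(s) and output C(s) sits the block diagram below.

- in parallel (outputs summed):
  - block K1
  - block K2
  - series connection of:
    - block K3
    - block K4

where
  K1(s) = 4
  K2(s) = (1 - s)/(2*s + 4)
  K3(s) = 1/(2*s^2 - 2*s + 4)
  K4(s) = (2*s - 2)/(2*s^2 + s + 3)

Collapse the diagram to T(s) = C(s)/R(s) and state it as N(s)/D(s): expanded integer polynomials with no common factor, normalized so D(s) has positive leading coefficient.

1. series reduction of K3, K4: (s - 1)/(2*s^4 - s^3 + 6*s^2 - s + 6)
2. sum the parallel branches K1, K2, (K3*K4), which is the overall transfer function T(s) = C(s)/R(s) in lowest terms

Therefore the answer is (14*s^5 + 27*s^4 + 25*s^3 + 97*s^2 + 27*s + 98)/(4*s^5 + 6*s^4 + 8*s^3 + 22*s^2 + 8*s + 24).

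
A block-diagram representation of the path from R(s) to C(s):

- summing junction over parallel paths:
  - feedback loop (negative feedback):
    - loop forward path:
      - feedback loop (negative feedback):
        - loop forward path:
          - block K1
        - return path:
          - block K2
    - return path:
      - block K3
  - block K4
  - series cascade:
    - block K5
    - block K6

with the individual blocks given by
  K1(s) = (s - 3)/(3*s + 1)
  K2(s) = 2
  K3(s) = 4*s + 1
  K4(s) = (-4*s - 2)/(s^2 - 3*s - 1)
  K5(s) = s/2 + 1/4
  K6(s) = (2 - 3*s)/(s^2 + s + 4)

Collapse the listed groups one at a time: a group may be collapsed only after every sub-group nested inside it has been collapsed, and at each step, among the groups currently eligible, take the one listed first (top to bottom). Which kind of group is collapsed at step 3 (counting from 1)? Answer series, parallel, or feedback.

[1] feedback reduction of K1, K2
[2] reduce the feedback loop with forward [K1/(1+K1*K2)] and return K3
[3] multiply K5, K6 (series)
[4] reduce the parallel group [[K1/(1+K1*K2)]/(1+[K1/(1+K1*K2)]*K3)], K4, (K5*K6)
So the answer for step 3 is series.

Hence the answer: series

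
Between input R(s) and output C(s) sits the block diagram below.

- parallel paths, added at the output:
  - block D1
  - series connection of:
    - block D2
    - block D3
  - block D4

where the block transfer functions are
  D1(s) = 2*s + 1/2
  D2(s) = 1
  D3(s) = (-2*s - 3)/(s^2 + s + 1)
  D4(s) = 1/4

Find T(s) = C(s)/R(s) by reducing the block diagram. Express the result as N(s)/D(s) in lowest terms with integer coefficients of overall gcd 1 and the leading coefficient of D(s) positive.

The answer is (8*s^3 + 11*s^2 + 3*s - 9)/(4*s^2 + 4*s + 4).

Reasoning:
Step 1. reduce the series chain D2, D3 gives (-2*s - 3)/(s^2 + s + 1)
Step 2. reduce the parallel group D1, (D2*D3), D4, giving the overall T(s)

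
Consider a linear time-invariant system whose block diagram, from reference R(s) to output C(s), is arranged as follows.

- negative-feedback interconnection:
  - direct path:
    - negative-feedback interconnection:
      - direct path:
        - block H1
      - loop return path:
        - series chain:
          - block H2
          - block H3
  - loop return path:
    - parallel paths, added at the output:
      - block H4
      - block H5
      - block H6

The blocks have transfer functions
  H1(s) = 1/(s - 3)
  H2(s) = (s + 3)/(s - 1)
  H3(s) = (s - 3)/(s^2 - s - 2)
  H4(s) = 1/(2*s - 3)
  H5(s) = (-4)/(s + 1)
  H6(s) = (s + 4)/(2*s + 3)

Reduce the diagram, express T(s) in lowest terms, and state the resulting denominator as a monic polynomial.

Answer: s^6 - 9*s^5/2 + s^4/2 + 22*s^3 - 95*s^2/4 - 65*s/2 + 189/4

Working:
Step 1 - reduce the series chain H2, H3 = (s^2 - 9)/(s^3 - 2*s^2 - s + 2)
Step 2 - collapse the loop (H1 forward, (H2*H3) return) = (s^3 - 2*s^2 - s + 2)/(s^4 - 5*s^3 + 6*s^2 + 5*s - 15)
Step 3 - sum the parallel branches H4, H5, H6 = (2*s^3 - 7*s^2 - 2*s + 27)/(4*s^3 + 4*s^2 - 9*s - 9)
Step 4 - close the feedback loop around [H1/(1+H1*(H2*H3))], (H4+H5+H6) = (4*s^5 - 8*s^4 - 13*s^3 + 26*s^2 + 9*s - 18)/(4*s^6 - 18*s^5 + 2*s^4 + 88*s^3 - 95*s^2 - 130*s + 189)
Step 4 gives the fully reduced T(s), with no common factor left to cancel. The denominator's leading coefficient is 4, so divide each of its coefficients by 4 to get the monic form.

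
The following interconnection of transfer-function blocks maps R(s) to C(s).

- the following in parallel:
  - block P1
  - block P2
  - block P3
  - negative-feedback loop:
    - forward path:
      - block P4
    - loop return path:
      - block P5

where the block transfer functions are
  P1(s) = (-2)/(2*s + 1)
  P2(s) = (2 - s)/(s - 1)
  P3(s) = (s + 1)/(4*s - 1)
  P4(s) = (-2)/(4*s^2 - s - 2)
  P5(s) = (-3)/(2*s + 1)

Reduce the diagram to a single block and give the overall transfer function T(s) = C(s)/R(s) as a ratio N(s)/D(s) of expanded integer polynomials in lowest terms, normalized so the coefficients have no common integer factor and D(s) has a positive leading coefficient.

Step 1 - close the feedback loop around P4, P5 gives (-4*s - 2)/(8*s^3 + 2*s^2 - 5*s + 4)
Step 2 - combine P1, P2, P3, [P4/(1+P4*P5)] in parallel, which is the overall transfer function T(s) = C(s)/R(s) in lowest terms

Hence the answer: (-48*s^6 + 44*s^5 + 116*s^4 - 65*s^3 - 23*s^2 + 79*s - 22)/(64*s^6 - 32*s^5 - 76*s^4 + 64*s^3 - 7*s^2 - 17*s + 4)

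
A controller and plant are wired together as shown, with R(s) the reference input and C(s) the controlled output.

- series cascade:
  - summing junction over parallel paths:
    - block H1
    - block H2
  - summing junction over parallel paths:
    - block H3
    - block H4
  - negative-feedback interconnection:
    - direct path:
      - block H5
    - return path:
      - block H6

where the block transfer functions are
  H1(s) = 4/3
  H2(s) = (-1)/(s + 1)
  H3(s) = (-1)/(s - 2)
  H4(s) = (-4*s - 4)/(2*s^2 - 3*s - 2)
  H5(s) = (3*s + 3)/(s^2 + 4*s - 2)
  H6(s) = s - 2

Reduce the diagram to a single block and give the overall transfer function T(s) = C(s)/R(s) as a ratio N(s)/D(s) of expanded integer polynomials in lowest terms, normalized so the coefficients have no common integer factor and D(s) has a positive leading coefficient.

The answer is (-24*s^2 - 26*s - 5)/(8*s^4 - 10*s^3 - 27*s^2 + 22*s + 16).

Reasoning:
1. parallel reduction of H1, H2: (4*s + 1)/(3*s + 3)
2. add H3, H4 (parallel): (-6*s - 5)/(2*s^2 - 3*s - 2)
3. feedback reduction of H5, H6: (3*s + 3)/(4*s^2 + s - 8)
4. series reduction of (H1+H2), (H3+H4), [H5/(1+H5*H6)]: this yields T(s), and no further normalization is needed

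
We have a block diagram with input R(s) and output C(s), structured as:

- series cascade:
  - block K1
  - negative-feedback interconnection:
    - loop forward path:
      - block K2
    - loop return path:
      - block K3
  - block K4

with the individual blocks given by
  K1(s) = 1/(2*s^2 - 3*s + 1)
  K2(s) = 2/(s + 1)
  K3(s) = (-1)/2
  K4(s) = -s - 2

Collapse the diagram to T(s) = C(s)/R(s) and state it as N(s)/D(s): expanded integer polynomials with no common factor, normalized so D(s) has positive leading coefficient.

Step 1. feedback reduction of K2, K3 gives 2/s
Step 2. series reduction of K1, [K2/(1+K2*K3)], K4, which is the overall transfer function T(s) = C(s)/R(s) in lowest terms

Answer: (-2*s - 4)/(2*s^3 - 3*s^2 + s)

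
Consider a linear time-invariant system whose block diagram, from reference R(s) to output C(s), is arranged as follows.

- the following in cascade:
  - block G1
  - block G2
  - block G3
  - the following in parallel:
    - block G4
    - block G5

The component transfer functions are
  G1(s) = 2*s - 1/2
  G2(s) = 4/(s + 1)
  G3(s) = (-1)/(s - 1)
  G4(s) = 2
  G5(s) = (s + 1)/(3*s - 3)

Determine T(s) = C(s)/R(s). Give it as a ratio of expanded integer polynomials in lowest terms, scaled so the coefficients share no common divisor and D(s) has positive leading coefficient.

1. combine G4, G5 in parallel -> (7*s - 5)/(3*s - 3)
2. series reduction of G1, G2, G3, (G4+G5), giving the overall T(s)

Hence the answer: (-56*s^2 + 54*s - 10)/(3*s^3 - 3*s^2 - 3*s + 3)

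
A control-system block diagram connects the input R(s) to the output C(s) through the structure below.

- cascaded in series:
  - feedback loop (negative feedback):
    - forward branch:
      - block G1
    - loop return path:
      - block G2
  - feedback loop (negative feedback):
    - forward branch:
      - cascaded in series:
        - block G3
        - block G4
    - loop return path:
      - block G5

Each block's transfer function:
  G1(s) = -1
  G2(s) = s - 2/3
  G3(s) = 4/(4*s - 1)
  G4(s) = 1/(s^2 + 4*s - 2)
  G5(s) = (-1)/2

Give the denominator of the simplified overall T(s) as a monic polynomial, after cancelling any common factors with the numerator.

Step 1 - close the feedback loop around G1, G2, giving 3/(3*s - 5)
Step 2 - combine G3, G4 in series, giving 4/(4*s^3 + 15*s^2 - 12*s + 2)
Step 3 - reduce the feedback loop with forward (G3*G4) and return G5, giving 4/(4*s^3 + 15*s^2 - 12*s)
Step 4 - reduce the series chain [G1/(1+G1*G2)], [(G3*G4)/(1+(G3*G4)*G5)], giving 12/(12*s^4 + 25*s^3 - 111*s^2 + 60*s)
That last expression is T(s), already simplified. Scaling its denominator by 1/12 (the reciprocal of the leading coefficient) yields the monic denominator.

Final answer: s^4 + 25*s^3/12 - 37*s^2/4 + 5*s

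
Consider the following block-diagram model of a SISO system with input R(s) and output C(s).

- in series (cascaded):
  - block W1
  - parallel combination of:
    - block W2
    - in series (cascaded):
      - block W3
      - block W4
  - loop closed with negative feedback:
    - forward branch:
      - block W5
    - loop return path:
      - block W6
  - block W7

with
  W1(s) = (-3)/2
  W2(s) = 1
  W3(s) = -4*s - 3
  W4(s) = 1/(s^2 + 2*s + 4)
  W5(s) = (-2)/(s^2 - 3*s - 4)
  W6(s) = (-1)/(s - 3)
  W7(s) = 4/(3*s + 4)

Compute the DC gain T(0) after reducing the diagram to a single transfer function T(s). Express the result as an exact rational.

1. reduce the series chain W3, W4, giving (-4*s - 3)/(s^2 + 2*s + 4)
2. reduce the parallel group W2, (W3*W4), giving (s^2 - 2*s + 1)/(s^2 + 2*s + 4)
3. collapse the loop (W5 forward, W6 return), giving (6 - 2*s)/(s^3 - 6*s^2 + 5*s + 14)
4. series reduction of W1, (W2+(W3*W4)), [W5/(1+W5*W6)], W7, giving (12*s^3 - 60*s^2 + 84*s - 36)/(3*s^6 - 8*s^5 - 25*s^4 - 12*s^3 + 144*s^2 + 360*s + 224)
The step-4 result is T(s). Setting s = 0: T(0) = -36/224 = -9/56.

Hence the answer: -9/56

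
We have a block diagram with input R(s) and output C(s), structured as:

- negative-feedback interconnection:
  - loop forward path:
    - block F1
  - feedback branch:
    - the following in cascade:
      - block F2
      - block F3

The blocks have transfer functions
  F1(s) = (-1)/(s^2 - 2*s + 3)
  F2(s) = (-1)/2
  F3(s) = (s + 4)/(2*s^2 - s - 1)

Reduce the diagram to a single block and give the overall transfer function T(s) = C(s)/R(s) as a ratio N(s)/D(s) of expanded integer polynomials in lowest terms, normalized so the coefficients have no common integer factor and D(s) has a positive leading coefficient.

The answer is (-4*s^2 + 2*s + 2)/(4*s^4 - 10*s^3 + 14*s^2 - s - 2).

Reasoning:
Step 1: combine F2, F3 in series; result (-s - 4)/(4*s^2 - 2*s - 2)
Step 2: apply the feedback formula to F1, (F2*F3): this yields T(s), and no further normalization is needed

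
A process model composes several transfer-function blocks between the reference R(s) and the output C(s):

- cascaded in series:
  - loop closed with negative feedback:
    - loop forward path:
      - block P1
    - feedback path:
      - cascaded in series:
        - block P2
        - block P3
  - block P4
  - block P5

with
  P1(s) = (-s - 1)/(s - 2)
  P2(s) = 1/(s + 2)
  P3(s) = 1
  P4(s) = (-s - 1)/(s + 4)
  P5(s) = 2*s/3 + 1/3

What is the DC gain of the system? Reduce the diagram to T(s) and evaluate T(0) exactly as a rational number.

Step 1. combine P2, P3 in series; result 1/(s + 2)
Step 2. apply the feedback formula to P1, (P2*P3); result (-s^2 - 3*s - 2)/(s^2 - s - 5)
Step 3. multiply [P1/(1+P1*(P2*P3))], P4, P5 (series); result (2*s^4 + 9*s^3 + 14*s^2 + 9*s + 2)/(3*s^3 + 9*s^2 - 27*s - 60)
Evaluating the step-3 result (the overall T(s)) at s = 0 gives T(0) = 2/(-60) = -1/30.

Answer: -1/30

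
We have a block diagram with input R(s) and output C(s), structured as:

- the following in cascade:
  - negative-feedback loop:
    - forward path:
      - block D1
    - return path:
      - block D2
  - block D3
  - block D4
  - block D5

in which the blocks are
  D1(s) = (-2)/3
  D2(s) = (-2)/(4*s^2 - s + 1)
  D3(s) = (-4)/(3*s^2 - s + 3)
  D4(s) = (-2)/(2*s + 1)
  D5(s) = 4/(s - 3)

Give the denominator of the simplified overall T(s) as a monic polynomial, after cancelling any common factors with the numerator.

(1) close the feedback loop around D1, D2 -> (-8*s^2 + 2*s - 2)/(12*s^2 - 3*s + 7)
(2) cascade [D1/(1+D1*D2)], D3, D4, D5 -> (-256*s^2 + 64*s - 64)/(72*s^6 - 222*s^5 + 117*s^4 - 269*s^3 - 58*s^2 - 57*s - 63)
The result of step 2 is T(s) in lowest terms. Its denominator has leading coefficient 72; dividing the denominator through by 72 makes it monic.

Answer: s^6 - 37*s^5/12 + 13*s^4/8 - 269*s^3/72 - 29*s^2/36 - 19*s/24 - 7/8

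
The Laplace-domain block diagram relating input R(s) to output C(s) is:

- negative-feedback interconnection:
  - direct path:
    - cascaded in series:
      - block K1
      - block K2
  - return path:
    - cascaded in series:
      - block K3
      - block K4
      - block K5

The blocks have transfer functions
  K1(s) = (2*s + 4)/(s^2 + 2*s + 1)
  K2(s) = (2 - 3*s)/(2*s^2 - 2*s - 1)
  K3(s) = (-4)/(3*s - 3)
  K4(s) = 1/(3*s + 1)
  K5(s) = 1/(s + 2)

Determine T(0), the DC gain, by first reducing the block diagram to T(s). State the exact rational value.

(1) series reduction of K1, K2: (-6*s^2 - 8*s + 8)/(2*s^4 + 2*s^3 - 3*s^2 - 4*s - 1)
(2) combine K3, K4, K5 in series: (-4)/(9*s^3 + 12*s^2 - 15*s - 6)
(3) feedback reduction of (K1*K2), (K3*K4*K5): (-54*s^4 - 36*s^3 + 138*s^2 - 24*s - 24)/(18*s^6 + 6*s^5 - 45*s^4 - 24*s^3 + 24*s^2 + 42*s - 13)
The step-3 result is T(s). Setting s = 0: T(0) = -24/(-13) = 24/13.

Final answer: 24/13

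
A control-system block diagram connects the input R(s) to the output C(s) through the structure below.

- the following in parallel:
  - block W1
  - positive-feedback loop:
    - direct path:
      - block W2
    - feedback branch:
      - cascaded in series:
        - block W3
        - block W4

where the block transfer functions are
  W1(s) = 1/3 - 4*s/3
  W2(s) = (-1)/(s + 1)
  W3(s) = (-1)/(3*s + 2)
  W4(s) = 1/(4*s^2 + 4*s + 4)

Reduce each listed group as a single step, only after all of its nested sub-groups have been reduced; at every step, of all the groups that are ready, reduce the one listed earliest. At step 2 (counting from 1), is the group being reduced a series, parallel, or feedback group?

1. combine W3, W4 in series
2. feedback reduction of W2, (W3*W4)
3. combine W1, [W2/(1-W2*(W3*W4))] in parallel
The group at step 2 is a feedback group.

Answer: feedback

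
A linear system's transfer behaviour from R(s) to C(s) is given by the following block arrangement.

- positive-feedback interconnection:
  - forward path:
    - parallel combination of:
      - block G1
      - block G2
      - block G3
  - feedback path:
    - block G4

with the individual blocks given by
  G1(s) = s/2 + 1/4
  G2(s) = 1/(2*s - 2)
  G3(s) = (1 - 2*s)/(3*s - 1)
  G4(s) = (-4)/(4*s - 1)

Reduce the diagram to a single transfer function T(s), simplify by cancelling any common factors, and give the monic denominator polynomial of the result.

Step 1. combine G1, G2, G3 in parallel gives (6*s^3 - 13*s^2 + 16*s - 5)/(12*s^2 - 16*s + 4)
Step 2. feedback reduction of (G1+G2+G3), G4 gives (24*s^4 - 58*s^3 + 77*s^2 - 36*s + 5)/(72*s^3 - 128*s^2 + 96*s - 24)
That last expression is T(s), already simplified. Scaling its denominator by 1/72 (the reciprocal of the leading coefficient) yields the monic denominator.

Final answer: s^3 - 16*s^2/9 + 4*s/3 - 1/3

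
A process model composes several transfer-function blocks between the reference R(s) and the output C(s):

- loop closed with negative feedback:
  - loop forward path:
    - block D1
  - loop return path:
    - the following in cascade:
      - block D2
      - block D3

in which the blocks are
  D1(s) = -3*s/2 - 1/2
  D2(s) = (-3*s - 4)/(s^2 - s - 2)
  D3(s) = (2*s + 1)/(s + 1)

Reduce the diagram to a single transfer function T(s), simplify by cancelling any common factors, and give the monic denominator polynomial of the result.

Answer: s^3 + 39*s^2/20 + 17*s/20

Working:
Step 1. series reduction of D2, D3, giving (-6*s^2 - 11*s - 4)/(s^3 - 3*s - 2)
Step 2. feedback reduction of D1, (D2*D3), giving (-3*s^4 - s^3 + 9*s^2 + 9*s + 2)/(20*s^3 + 39*s^2 + 17*s)
That last expression is T(s), already simplified. Scaling its denominator by 1/20 (the reciprocal of the leading coefficient) yields the monic denominator.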